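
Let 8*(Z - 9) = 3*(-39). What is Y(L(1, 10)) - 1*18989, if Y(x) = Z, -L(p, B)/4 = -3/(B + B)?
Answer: -151957/8 ≈ -18995.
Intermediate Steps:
L(p, B) = 6/B (L(p, B) = -(-12)/(B + B) = -(-12)/(2*B) = -(-12)*1/(2*B) = -(-6)/B = 6/B)
Z = -45/8 (Z = 9 + (3*(-39))/8 = 9 + (⅛)*(-117) = 9 - 117/8 = -45/8 ≈ -5.6250)
Y(x) = -45/8
Y(L(1, 10)) - 1*18989 = -45/8 - 1*18989 = -45/8 - 18989 = -151957/8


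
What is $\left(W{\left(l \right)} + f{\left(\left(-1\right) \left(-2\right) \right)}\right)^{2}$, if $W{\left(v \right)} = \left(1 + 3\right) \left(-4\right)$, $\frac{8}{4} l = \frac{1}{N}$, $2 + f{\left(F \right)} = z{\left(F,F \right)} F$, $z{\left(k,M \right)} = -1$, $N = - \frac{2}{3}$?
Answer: $400$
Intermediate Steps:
$N = - \frac{2}{3}$ ($N = \left(-2\right) \frac{1}{3} = - \frac{2}{3} \approx -0.66667$)
$f{\left(F \right)} = -2 - F$
$l = - \frac{3}{4}$ ($l = \frac{1}{2 \left(- \frac{2}{3}\right)} = \frac{1}{2} \left(- \frac{3}{2}\right) = - \frac{3}{4} \approx -0.75$)
$W{\left(v \right)} = -16$ ($W{\left(v \right)} = 4 \left(-4\right) = -16$)
$\left(W{\left(l \right)} + f{\left(\left(-1\right) \left(-2\right) \right)}\right)^{2} = \left(-16 - \left(2 - -2\right)\right)^{2} = \left(-16 - 4\right)^{2} = \left(-20\right)^{2} = 400$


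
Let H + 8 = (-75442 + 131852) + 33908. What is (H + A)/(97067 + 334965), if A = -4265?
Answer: 86045/432032 ≈ 0.19916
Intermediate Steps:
H = 90310 (H = -8 + ((-75442 + 131852) + 33908) = -8 + (56410 + 33908) = -8 + 90318 = 90310)
(H + A)/(97067 + 334965) = (90310 - 4265)/(97067 + 334965) = 86045/432032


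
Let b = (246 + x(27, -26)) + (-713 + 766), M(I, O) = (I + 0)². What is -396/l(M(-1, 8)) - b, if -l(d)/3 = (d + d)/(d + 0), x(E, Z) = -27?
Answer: -206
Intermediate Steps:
M(I, O) = I²
l(d) = -6 (l(d) = -3*(d + d)/(d + 0) = -3*2*d/d = -3*2 = -6)
b = 272 (b = (246 - 27) + (-713 + 766) = 219 + 53 = 272)
-396/l(M(-1, 8)) - b = -396/(-6) - 1*272 = -396*(-⅙) - 272 = 66 - 272 = -206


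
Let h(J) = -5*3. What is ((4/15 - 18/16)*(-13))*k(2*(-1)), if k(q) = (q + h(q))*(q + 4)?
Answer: -22763/60 ≈ -379.38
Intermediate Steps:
h(J) = -15
k(q) = (-15 + q)*(4 + q) (k(q) = (q - 15)*(q + 4) = (-15 + q)*(4 + q))
((4/15 - 18/16)*(-13))*k(2*(-1)) = ((4/15 - 18/16)*(-13))*(-60 + (2*(-1))² - 22*(-1)) = ((4*(1/15) - 18*1/16)*(-13))*(-60 + (-2)² - 11*(-2)) = ((4/15 - 9/8)*(-13))*(-60 + 4 + 22) = -103/120*(-13)*(-34) = (1339/120)*(-34) = -22763/60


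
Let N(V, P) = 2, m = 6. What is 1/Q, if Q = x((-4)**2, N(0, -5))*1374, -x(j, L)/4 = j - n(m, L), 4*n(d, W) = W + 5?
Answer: -1/78318 ≈ -1.2768e-5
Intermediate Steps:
n(d, W) = 5/4 + W/4 (n(d, W) = (W + 5)/4 = (5 + W)/4 = 5/4 + W/4)
x(j, L) = 5 + L - 4*j (x(j, L) = -4*(j - (5/4 + L/4)) = -4*(j + (-5/4 - L/4)) = -4*(-5/4 + j - L/4) = 5 + L - 4*j)
Q = -78318 (Q = (5 + 2 - 4*(-4)**2)*1374 = (5 + 2 - 4*16)*1374 = (5 + 2 - 64)*1374 = -57*1374 = -78318)
1/Q = 1/(-78318) = -1/78318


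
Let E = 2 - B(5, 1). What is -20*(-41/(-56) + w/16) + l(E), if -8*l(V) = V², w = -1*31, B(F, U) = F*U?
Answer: 1287/56 ≈ 22.982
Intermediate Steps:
w = -31
E = -3 (E = 2 - 5 = -3)
l(V) = -V²/8
-20*(-41/(-56) + w/16) + l(E) = -20*(-41/(-56) - 31/16) - ⅛*(-3)² = -20*(-41*(-1/56) - 31*1/16) - ⅛*9 = -20*(41/56 - 31/16) - 9/8 = -20*(-135/112) - 9/8 = 675/28 - 9/8 = 1287/56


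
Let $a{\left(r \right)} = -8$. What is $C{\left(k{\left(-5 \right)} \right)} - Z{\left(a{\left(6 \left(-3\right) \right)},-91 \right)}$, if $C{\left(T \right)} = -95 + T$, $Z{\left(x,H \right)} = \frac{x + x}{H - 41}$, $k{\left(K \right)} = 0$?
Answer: $- \frac{3139}{33} \approx -95.121$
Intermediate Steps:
$Z{\left(x,H \right)} = \frac{2 x}{-41 + H}$
$C{\left(k{\left(-5 \right)} \right)} - Z{\left(a{\left(6 \left(-3\right) \right)},-91 \right)} = \left(-95 + 0\right) - 2 \left(-8\right) \frac{1}{-41 - 91} = -95 - 2 \left(-8\right) \frac{1}{-132} = -95 - 2 \left(-8\right) \left(- \frac{1}{132}\right) = -95 - \frac{4}{33} = - \frac{3139}{33}$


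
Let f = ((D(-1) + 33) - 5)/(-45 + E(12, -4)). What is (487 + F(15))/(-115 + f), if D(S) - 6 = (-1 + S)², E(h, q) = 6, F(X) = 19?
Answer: -19734/4523 ≈ -4.3630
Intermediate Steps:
D(S) = 6 + (-1 + S)²
f = -38/39 (f = (((6 + (-1 - 1)²) + 33) - 5)/(-45 + 6) = (((6 + (-2)²) + 33) - 5)/(-39) = (((6 + 4) + 33) - 5)*(-1/39) = ((10 + 33) - 5)*(-1/39) = (43 - 5)*(-1/39) = 38*(-1/39) = -38/39 ≈ -0.97436)
(487 + F(15))/(-115 + f) = (487 + 19)/(-115 - 38/39) = 506/(-4523/39) = 506*(-39/4523) = -19734/4523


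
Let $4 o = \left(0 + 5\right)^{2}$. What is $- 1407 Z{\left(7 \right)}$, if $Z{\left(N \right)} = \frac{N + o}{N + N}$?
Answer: $- \frac{10653}{8} \approx -1331.6$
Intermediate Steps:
$o = \frac{25}{4}$ ($o = \frac{\left(0 + 5\right)^{2}}{4} = \frac{5^{2}}{4} = \frac{1}{4} \cdot 25 = \frac{25}{4} \approx 6.25$)
$Z{\left(N \right)} = \frac{\frac{25}{4} + N}{2 N}$ ($Z{\left(N \right)} = \frac{N + \frac{25}{4}}{N + N} = \frac{\frac{25}{4} + N}{2 N}$)
$- 1407 Z{\left(7 \right)} = - 1407 \frac{25 + 4 \cdot 7}{8 \cdot 7} = - 1407 \cdot \frac{1}{8} \cdot \frac{1}{7} \left(25 + 28\right) = - 1407 \cdot \frac{1}{8} \cdot \frac{1}{7} \cdot 53 = \left(-1407\right) \frac{53}{56} = - \frac{10653}{8}$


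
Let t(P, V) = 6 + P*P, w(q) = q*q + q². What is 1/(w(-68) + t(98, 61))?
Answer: 1/18858 ≈ 5.3028e-5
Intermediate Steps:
w(q) = 2*q² (w(q) = q² + q² = 2*q²)
t(P, V) = 6 + P²
1/(w(-68) + t(98, 61)) = 1/(2*(-68)² + (6 + 98²)) = 1/(2*4624 + (6 + 9604)) = 1/(9248 + 9610) = 1/18858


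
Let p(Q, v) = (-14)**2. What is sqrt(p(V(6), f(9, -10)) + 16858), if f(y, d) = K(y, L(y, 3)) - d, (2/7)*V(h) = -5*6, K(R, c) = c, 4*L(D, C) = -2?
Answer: sqrt(17054) ≈ 130.59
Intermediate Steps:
L(D, C) = -1/2 (L(D, C) = (1/4)*(-2) = -1/2)
V(h) = -105 (V(h) = 7*(-5*6)/2 = (7/2)*(-30) = -105)
f(y, d) = -1/2 - d
p(Q, v) = 196
sqrt(p(V(6), f(9, -10)) + 16858) = sqrt(196 + 16858) = sqrt(17054)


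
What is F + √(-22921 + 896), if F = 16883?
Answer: 16883 + 5*I*√881 ≈ 16883.0 + 148.41*I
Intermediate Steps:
F + √(-22921 + 896) = 16883 + √(-22921 + 896) = 16883 + √(-22025) = 16883 + 5*I*√881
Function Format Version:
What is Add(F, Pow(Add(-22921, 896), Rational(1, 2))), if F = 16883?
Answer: Add(16883, Mul(5, I, Pow(881, Rational(1, 2)))) ≈ Add(16883., Mul(148.41, I))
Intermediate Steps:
Add(F, Pow(Add(-22921, 896), Rational(1, 2))) = Add(16883, Pow(Add(-22921, 896), Rational(1, 2))) = Add(16883, Pow(-22025, Rational(1, 2))) = Add(16883, Mul(5, I, Pow(881, Rational(1, 2))))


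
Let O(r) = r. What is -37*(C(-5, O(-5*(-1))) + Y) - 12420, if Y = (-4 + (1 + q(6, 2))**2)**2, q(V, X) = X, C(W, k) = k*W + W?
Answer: -12235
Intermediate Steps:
C(W, k) = W + W*k (C(W, k) = W*k + W = W + W*k)
Y = 25 (Y = (-4 + (1 + 2)**2)**2 = (-4 + 3**2)**2 = (-4 + 9)**2 = 5**2 = 25)
-37*(C(-5, O(-5*(-1))) + Y) - 12420 = -37*(-5*(1 - 5*(-1)) + 25) - 12420 = -37*(-5*(1 + 5) + 25) - 12420 = -37*(-5*6 + 25) - 12420 = -37*(-30 + 25) - 12420 = -37*(-5) - 12420 = 185 - 12420 = -12235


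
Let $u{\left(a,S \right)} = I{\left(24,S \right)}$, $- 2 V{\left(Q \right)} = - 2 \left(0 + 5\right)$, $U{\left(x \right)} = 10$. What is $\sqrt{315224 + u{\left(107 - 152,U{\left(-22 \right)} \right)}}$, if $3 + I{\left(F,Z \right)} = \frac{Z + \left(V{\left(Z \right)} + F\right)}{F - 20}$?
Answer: $\frac{\sqrt{1260923}}{2} \approx 561.45$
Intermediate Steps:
$V{\left(Q \right)} = 5$ ($V{\left(Q \right)} = - \frac{\left(-2\right) \left(0 + 5\right)}{2} = - \frac{\left(-2\right) 5}{2} = \left(- \frac{1}{2}\right) \left(-10\right) = 5$)
$I{\left(F,Z \right)} = -3 + \frac{5 + F + Z}{-20 + F}$ ($I{\left(F,Z \right)} = -3 + \frac{Z + \left(5 + F\right)}{F - 20} = -3 + \frac{5 + F + Z}{-20 + F}$)
$u{\left(a,S \right)} = \frac{17}{4} + \frac{S}{4}$ ($u{\left(a,S \right)} = \frac{65 + S - 48}{-20 + 24} = \frac{65 + S - 48}{4} = \frac{17 + S}{4} = \frac{17}{4} + \frac{S}{4}$)
$\sqrt{315224 + u{\left(107 - 152,U{\left(-22 \right)} \right)}} = \sqrt{315224 + \left(\frac{17}{4} + \frac{1}{4} \cdot 10\right)} = \sqrt{315224 + \left(\frac{17}{4} + \frac{5}{2}\right)} = \sqrt{315224 + \frac{27}{4}} = \sqrt{\frac{1260923}{4}} = \frac{\sqrt{1260923}}{2}$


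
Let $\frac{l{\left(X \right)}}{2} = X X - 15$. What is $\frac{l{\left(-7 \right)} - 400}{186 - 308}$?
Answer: $\frac{166}{61} \approx 2.7213$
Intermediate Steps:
$l{\left(X \right)} = -30 + 2 X^{2}$ ($l{\left(X \right)} = 2 \left(X X - 15\right) = 2 \left(X^{2} - 15\right) = 2 \left(-15 + X^{2}\right) = -30 + 2 X^{2}$)
$\frac{l{\left(-7 \right)} - 400}{186 - 308} = \frac{\left(-30 + 2 \left(-7\right)^{2}\right) - 400}{186 - 308} = \frac{\left(-30 + 2 \cdot 49\right) - 400}{-122} = \left(\left(-30 + 98\right) - 400\right) \left(- \frac{1}{122}\right) = \left(68 - 400\right) \left(- \frac{1}{122}\right) = \left(-332\right) \left(- \frac{1}{122}\right) = \frac{166}{61}$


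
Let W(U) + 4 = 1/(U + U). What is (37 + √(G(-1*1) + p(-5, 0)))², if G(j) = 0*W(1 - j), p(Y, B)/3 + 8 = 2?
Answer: 1351 + 222*I*√2 ≈ 1351.0 + 313.96*I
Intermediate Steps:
W(U) = -4 + 1/(2*U) (W(U) = -4 + 1/(U + U) = -4 + 1/(2*U))
p(Y, B) = -18 (p(Y, B) = -24 + 3*2 = -24 + 6 = -18)
G(j) = 0 (G(j) = 0*(-4 + 1/(2*(1 - j))) = 0)
(37 + √(G(-1*1) + p(-5, 0)))² = (37 + √(0 - 18))² = (37 + √(-18))² = (37 + 3*I*√2)²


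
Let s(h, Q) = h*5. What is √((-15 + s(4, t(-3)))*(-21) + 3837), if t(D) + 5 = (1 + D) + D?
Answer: 2*√933 ≈ 61.090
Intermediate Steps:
t(D) = -4 + 2*D (t(D) = -5 + ((1 + D) + D) = -5 + (1 + 2*D) = -4 + 2*D)
s(h, Q) = 5*h
√((-15 + s(4, t(-3)))*(-21) + 3837) = √((-15 + 5*4)*(-21) + 3837) = √((-15 + 20)*(-21) + 3837) = √(5*(-21) + 3837) = √(-105 + 3837) = √3732 = 2*√933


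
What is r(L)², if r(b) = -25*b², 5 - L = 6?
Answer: 625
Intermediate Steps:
L = -1 (L = 5 - 1*6 = 5 - 6 = -1)
r(L)² = (-25*(-1)²)² = (-25*1)² = (-25)² = 625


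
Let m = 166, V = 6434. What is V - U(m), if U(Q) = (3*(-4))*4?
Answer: 6482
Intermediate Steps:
U(Q) = -48 (U(Q) = -12*4 = -48)
V - U(m) = 6434 - 1*(-48) = 6434 + 48 = 6482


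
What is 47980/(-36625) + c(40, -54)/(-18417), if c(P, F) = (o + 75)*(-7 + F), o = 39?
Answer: -41930494/44968175 ≈ -0.93245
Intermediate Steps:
c(P, F) = -798 + 114*F (c(P, F) = (39 + 75)*(-7 + F) = 114*(-7 + F) = -798 + 114*F)
47980/(-36625) + c(40, -54)/(-18417) = 47980/(-36625) + (-798 + 114*(-54))/(-18417) = 47980*(-1/36625) + (-798 - 6156)*(-1/18417) = -9596/7325 - 6954*(-1/18417) = -9596/7325 + 2318/6139 = -41930494/44968175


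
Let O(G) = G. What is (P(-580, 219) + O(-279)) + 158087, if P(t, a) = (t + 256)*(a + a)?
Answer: 15896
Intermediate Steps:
P(t, a) = 2*a*(256 + t) (P(t, a) = (256 + t)*(2*a) = 2*a*(256 + t))
(P(-580, 219) + O(-279)) + 158087 = (2*219*(256 - 580) - 279) + 158087 = (2*219*(-324) - 279) + 158087 = (-141912 - 279) + 158087 = -142191 + 158087 = 15896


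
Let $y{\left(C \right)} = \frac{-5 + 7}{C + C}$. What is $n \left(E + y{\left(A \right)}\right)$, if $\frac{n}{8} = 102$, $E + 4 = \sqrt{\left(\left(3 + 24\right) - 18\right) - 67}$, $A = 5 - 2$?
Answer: $-2992 + 816 i \sqrt{58} \approx -2992.0 + 6214.5 i$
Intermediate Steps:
$A = 3$ ($A = 5 - 2 = 3$)
$E = -4 + i \sqrt{58}$ ($E = -4 + \sqrt{\left(\left(3 + 24\right) - 18\right) - 67} = -4 + \sqrt{\left(27 - 18\right) - 67} = -4 + \sqrt{9 - 67} = -4 + \sqrt{-58} = -4 + i \sqrt{58} \approx -4.0 + 7.6158 i$)
$n = 816$ ($n = 8 \cdot 102 = 816$)
$y{\left(C \right)} = \frac{1}{C}$ ($y{\left(C \right)} = \frac{2}{2 C} = 2 \frac{1}{2 C} = \frac{1}{C}$)
$n \left(E + y{\left(A \right)}\right) = 816 \left(\left(-4 + i \sqrt{58}\right) + \frac{1}{3}\right) = 816 \left(- \frac{11}{3} + i \sqrt{58}\right) = -2992 + 816 i \sqrt{58}$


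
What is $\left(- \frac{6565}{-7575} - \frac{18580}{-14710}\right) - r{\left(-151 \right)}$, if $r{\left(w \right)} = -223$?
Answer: $\frac{4967488}{22065} \approx 225.13$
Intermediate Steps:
$\left(- \frac{6565}{-7575} - \frac{18580}{-14710}\right) - r{\left(-151 \right)} = \left(- \frac{6565}{-7575} - \frac{18580}{-14710}\right) - -223 = \left(\left(-6565\right) \left(- \frac{1}{7575}\right) - - \frac{1858}{1471}\right) + 223 = \left(\frac{13}{15} + \frac{1858}{1471}\right) + 223 = \frac{46993}{22065} + 223 = \frac{4967488}{22065}$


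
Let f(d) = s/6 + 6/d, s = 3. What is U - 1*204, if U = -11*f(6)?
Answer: -441/2 ≈ -220.50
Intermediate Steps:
f(d) = ½ + 6/d (f(d) = 3/6 + 6/d = 3*(⅙) + 6/d = ½ + 6/d)
U = -33/2 (U = -11*(12 + 6)/(2*6) = -11*18/(2*6) = -11*3/2 = -33/2 ≈ -16.500)
U - 1*204 = -33/2 - 1*204 = -33/2 - 204 = -441/2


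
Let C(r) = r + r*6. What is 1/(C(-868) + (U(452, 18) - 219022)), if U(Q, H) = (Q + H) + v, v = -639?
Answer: -1/225267 ≈ -4.4392e-6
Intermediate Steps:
U(Q, H) = -639 + H + Q (U(Q, H) = (Q + H) - 639 = (H + Q) - 639 = -639 + H + Q)
C(r) = 7*r (C(r) = r + 6*r = 7*r)
1/(C(-868) + (U(452, 18) - 219022)) = 1/(7*(-868) + ((-639 + 18 + 452) - 219022)) = 1/(-6076 + (-169 - 219022)) = 1/(-6076 - 219191) = 1/(-225267) = -1/225267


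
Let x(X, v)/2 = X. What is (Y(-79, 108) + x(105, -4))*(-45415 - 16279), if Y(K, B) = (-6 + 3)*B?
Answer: 7033116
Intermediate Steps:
Y(K, B) = -3*B
x(X, v) = 2*X
(Y(-79, 108) + x(105, -4))*(-45415 - 16279) = (-3*108 + 2*105)*(-45415 - 16279) = (-324 + 210)*(-61694) = -114*(-61694) = 7033116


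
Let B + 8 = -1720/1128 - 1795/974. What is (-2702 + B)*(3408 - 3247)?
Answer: -59994660845/137334 ≈ -4.3685e+5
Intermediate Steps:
B = -1561177/137334 (B = -8 + (-1720/1128 - 1795/974) = -8 + (-1720*1/1128 - 1795*1/974) = -8 + (-215/141 - 1795/974) = -8 - 462505/137334 = -1561177/137334 ≈ -11.368)
(-2702 + B)*(3408 - 3247) = (-2702 - 1561177/137334)*(3408 - 3247) = -372637645/137334*161 = -59994660845/137334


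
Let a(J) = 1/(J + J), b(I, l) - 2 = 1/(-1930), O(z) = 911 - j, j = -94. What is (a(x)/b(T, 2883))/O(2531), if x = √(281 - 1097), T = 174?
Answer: -193*I*√51/158234436 ≈ -8.7105e-6*I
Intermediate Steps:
O(z) = 1005 (O(z) = 911 - 1*(-94) = 911 + 94 = 1005)
x = 4*I*√51 (x = √(-816) = 4*I*√51 ≈ 28.566*I)
b(I, l) = 3859/1930 (b(I, l) = 2 + 1/(-1930) = 2 - 1/1930 = 3859/1930)
a(J) = 1/(2*J)
(a(x)/b(T, 2883))/O(2531) = ((1/(2*((4*I*√51))))/(3859/1930))/1005 = (((-I*√51/204)/2)*(1930/3859))*(1/1005) = (-I*√51/408*(1930/3859))*(1/1005) = -965*I*√51/787236*(1/1005) = -193*I*√51/158234436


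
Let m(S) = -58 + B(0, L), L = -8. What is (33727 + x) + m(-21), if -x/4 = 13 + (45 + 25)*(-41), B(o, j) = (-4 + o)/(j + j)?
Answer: 180389/4 ≈ 45097.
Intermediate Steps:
B(o, j) = (-4 + o)/(2*j) (B(o, j) = (-4 + o)/((2*j)) = (-4 + o)*(1/(2*j)) = (-4 + o)/(2*j))
m(S) = -231/4 (m(S) = -58 + (½)*(-4 + 0)/(-8) = -58 + (½)*(-⅛)*(-4) = -58 + ¼ = -231/4)
x = 11428 (x = -4*(13 + (45 + 25)*(-41)) = -4*(13 + 70*(-41)) = -4*(13 - 2870) = -4*(-2857) = 11428)
(33727 + x) + m(-21) = (33727 + 11428) - 231/4 = 45155 - 231/4 = 180389/4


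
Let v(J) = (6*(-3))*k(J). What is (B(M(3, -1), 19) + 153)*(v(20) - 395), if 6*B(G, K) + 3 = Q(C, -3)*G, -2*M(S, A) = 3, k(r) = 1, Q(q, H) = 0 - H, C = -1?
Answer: -250691/4 ≈ -62673.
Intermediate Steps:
Q(q, H) = -H
M(S, A) = -3/2 (M(S, A) = -½*3 = -3/2)
B(G, K) = -½ + G/2 (B(G, K) = -½ + ((-1*(-3))*G)/6 = -½ + (3*G)/6 = -½ + G/2)
v(J) = -18 (v(J) = (6*(-3))*1 = -18*1 = -18)
(B(M(3, -1), 19) + 153)*(v(20) - 395) = ((-½ + (½)*(-3/2)) + 153)*(-18 - 395) = ((-½ - ¾) + 153)*(-413) = (-5/4 + 153)*(-413) = (607/4)*(-413) = -250691/4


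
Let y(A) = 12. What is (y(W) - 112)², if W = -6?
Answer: 10000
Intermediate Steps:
(y(W) - 112)² = (12 - 112)² = (-100)² = 10000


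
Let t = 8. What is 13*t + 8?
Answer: 112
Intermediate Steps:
13*t + 8 = 13*8 + 8 = 104 + 8 = 112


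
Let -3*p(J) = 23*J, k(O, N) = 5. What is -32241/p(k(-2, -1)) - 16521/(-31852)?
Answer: 3082720911/3662980 ≈ 841.59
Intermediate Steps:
p(J) = -23*J/3
-32241/p(k(-2, -1)) - 16521/(-31852) = -32241/((-23/3*5)) - 16521/(-31852) = -32241/(-115/3) - 16521*(-1/31852) = -32241*(-3/115) + 16521/31852 = 96723/115 + 16521/31852 = 3082720911/3662980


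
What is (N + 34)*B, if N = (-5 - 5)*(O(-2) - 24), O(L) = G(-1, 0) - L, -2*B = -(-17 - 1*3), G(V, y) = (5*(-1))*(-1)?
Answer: -2040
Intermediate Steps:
G(V, y) = 5 (G(V, y) = -5*(-1) = 5)
B = -10 (B = -(-1)*(-17 - 1*3)/2 = -(-1)*(-17 - 3)/2 = -(-1)*(-20)/2 = -½*20 = -10)
O(L) = 5 - L
N = 170 (N = (-5 - 5)*((5 - 1*(-2)) - 24) = -10*((5 + 2) - 24) = -10*(7 - 24) = -10*(-17) = 170)
(N + 34)*B = (170 + 34)*(-10) = 204*(-10) = -2040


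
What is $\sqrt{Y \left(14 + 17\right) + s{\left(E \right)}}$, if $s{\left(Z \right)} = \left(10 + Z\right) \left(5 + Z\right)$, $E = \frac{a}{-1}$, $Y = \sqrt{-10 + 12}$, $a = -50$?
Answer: $\sqrt{3300 + 31 \sqrt{2}} \approx 57.826$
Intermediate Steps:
$Y = \sqrt{2} \approx 1.4142$
$E = 50$ ($E = - \frac{50}{-1} = \left(-50\right) \left(-1\right) = 50$)
$s{\left(Z \right)} = \left(5 + Z\right) \left(10 + Z\right)$
$\sqrt{Y \left(14 + 17\right) + s{\left(E \right)}} = \sqrt{\sqrt{2} \left(14 + 17\right) + \left(50 + 50^{2} + 15 \cdot 50\right)} = \sqrt{\sqrt{2} \cdot 31 + \left(50 + 2500 + 750\right)} = \sqrt{31 \sqrt{2} + 3300} = \sqrt{3300 + 31 \sqrt{2}}$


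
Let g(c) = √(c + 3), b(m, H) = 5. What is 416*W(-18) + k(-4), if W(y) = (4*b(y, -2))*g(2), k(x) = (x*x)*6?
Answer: 96 + 8320*√5 ≈ 18700.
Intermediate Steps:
k(x) = 6*x² (k(x) = x²*6 = 6*x²)
g(c) = √(3 + c)
W(y) = 20*√5 (W(y) = (4*5)*√(3 + 2) = 20*√5)
416*W(-18) + k(-4) = 416*(20*√5) + 6*(-4)² = 8320*√5 + 6*16 = 8320*√5 + 96 = 96 + 8320*√5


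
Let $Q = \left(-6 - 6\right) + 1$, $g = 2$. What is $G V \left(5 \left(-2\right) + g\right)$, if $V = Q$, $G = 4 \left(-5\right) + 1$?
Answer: $-1672$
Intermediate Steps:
$Q = -11$ ($Q = -12 + 1 = -11$)
$G = -19$ ($G = -20 + 1 = -19$)
$V = -11$
$G V \left(5 \left(-2\right) + g\right) = \left(-19\right) \left(-11\right) \left(5 \left(-2\right) + 2\right) = 209 \left(-10 + 2\right) = 209 \left(-8\right) = -1672$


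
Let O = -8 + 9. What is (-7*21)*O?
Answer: -147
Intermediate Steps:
O = 1
(-7*21)*O = -7*21*1 = -147*1 = -147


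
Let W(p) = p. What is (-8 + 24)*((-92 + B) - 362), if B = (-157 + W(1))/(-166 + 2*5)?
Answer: -7248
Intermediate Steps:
B = 1 (B = (-157 + 1)/(-166 + 2*5) = -156/(-166 + 10) = -156/(-156) = -156*(-1/156) = 1)
(-8 + 24)*((-92 + B) - 362) = (-8 + 24)*((-92 + 1) - 362) = 16*(-91 - 362) = 16*(-453) = -7248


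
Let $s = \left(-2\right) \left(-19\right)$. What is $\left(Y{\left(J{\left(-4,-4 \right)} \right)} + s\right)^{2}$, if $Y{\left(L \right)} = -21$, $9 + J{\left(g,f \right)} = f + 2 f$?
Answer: $289$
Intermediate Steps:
$J{\left(g,f \right)} = -9 + 3 f$ ($J{\left(g,f \right)} = -9 + \left(f + 2 f\right) = -9 + 3 f$)
$s = 38$
$\left(Y{\left(J{\left(-4,-4 \right)} \right)} + s\right)^{2} = \left(-21 + 38\right)^{2} = 17^{2} = 289$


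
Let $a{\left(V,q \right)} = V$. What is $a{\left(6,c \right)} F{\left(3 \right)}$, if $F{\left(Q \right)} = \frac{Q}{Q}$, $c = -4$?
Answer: $6$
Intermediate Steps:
$F{\left(Q \right)} = 1$
$a{\left(6,c \right)} F{\left(3 \right)} = 6 \cdot 1 = 6$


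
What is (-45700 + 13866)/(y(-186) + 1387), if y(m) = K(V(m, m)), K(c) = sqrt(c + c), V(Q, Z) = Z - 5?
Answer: -44153758/1924151 + 31834*I*sqrt(382)/1924151 ≈ -22.947 + 0.32336*I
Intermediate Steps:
V(Q, Z) = -5 + Z
K(c) = sqrt(2)*sqrt(c) (K(c) = sqrt(2*c) = sqrt(2)*sqrt(c))
y(m) = sqrt(2)*sqrt(-5 + m)
(-45700 + 13866)/(y(-186) + 1387) = (-45700 + 13866)/(sqrt(-10 + 2*(-186)) + 1387) = -31834/(sqrt(-10 - 372) + 1387) = -31834/(sqrt(-382) + 1387) = -31834/(I*sqrt(382) + 1387) = -31834/(1387 + I*sqrt(382))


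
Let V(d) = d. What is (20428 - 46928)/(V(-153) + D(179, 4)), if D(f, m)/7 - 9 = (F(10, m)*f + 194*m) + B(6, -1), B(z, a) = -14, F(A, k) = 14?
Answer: -13250/11393 ≈ -1.1630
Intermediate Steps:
D(f, m) = -35 + 98*f + 1358*m (D(f, m) = 63 + 7*((14*f + 194*m) - 14) = 63 + 7*(-14 + 14*f + 194*m) = 63 + (-98 + 98*f + 1358*m) = -35 + 98*f + 1358*m)
(20428 - 46928)/(V(-153) + D(179, 4)) = (20428 - 46928)/(-153 + (-35 + 98*179 + 1358*4)) = -26500/(-153 + (-35 + 17542 + 5432)) = -26500/(-153 + 22939) = -26500/22786 = -26500*1/22786 = -13250/11393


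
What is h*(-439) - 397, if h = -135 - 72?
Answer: 90476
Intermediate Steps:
h = -207
h*(-439) - 397 = -207*(-439) - 397 = 90873 - 397 = 90476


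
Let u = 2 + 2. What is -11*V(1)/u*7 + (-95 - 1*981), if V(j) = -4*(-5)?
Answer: -1461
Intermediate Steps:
V(j) = 20
u = 4
-11*V(1)/u*7 + (-95 - 1*981) = -220/4*7 + (-95 - 1*981) = -220/4*7 + (-95 - 981) = -11*5*7 - 1076 = -55*7 - 1076 = -385 - 1076 = -1461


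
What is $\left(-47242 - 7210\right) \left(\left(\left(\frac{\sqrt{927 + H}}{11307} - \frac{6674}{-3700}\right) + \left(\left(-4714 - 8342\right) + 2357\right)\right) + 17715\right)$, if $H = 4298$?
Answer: $- \frac{353473442762}{925} - \frac{272260 \sqrt{209}}{11307} \approx -3.8213 \cdot 10^{8}$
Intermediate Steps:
$\left(-47242 - 7210\right) \left(\left(\left(\frac{\sqrt{927 + H}}{11307} - \frac{6674}{-3700}\right) + \left(\left(-4714 - 8342\right) + 2357\right)\right) + 17715\right) = \left(-47242 - 7210\right) \left(\left(\left(\frac{\sqrt{927 + 4298}}{11307} - \frac{6674}{-3700}\right) + \left(\left(-4714 - 8342\right) + 2357\right)\right) + 17715\right) = - 54452 \left(\left(\left(\sqrt{5225} \cdot \frac{1}{11307} - - \frac{3337}{1850}\right) + \left(-13056 + 2357\right)\right) + 17715\right) = - 54452 \left(\left(\left(5 \sqrt{209} \cdot \frac{1}{11307} + \frac{3337}{1850}\right) - 10699\right) + 17715\right) = - 54452 \left(\left(\left(\frac{5 \sqrt{209}}{11307} + \frac{3337}{1850}\right) - 10699\right) + 17715\right) = - 54452 \left(\left(\left(\frac{3337}{1850} + \frac{5 \sqrt{209}}{11307}\right) - 10699\right) + 17715\right) = - 54452 \left(\left(- \frac{19789813}{1850} + \frac{5 \sqrt{209}}{11307}\right) + 17715\right) = - 54452 \left(\frac{12982937}{1850} + \frac{5 \sqrt{209}}{11307}\right) = - \frac{353473442762}{925} - \frac{272260 \sqrt{209}}{11307}$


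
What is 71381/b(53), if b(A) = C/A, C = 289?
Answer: 3783193/289 ≈ 13091.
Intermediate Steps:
b(A) = 289/A
71381/b(53) = 71381/((289/53)) = 71381/((289*(1/53))) = 71381/(289/53) = 71381*(53/289) = 3783193/289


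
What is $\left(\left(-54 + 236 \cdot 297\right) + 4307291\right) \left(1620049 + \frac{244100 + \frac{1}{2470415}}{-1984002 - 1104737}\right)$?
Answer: $\frac{54111359585517751625153056}{7630467156685} \approx 7.0915 \cdot 10^{12}$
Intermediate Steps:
$\left(\left(-54 + 236 \cdot 297\right) + 4307291\right) \left(1620049 + \frac{244100 + \frac{1}{2470415}}{-1984002 - 1104737}\right) = \left(\left(-54 + 70092\right) + 4307291\right) \left(1620049 + \frac{244100 + \frac{1}{2470415}}{-3088739}\right) = \left(70038 + 4307291\right) \left(1620049 + \frac{603028301501}{2470415} \left(- \frac{1}{3088739}\right)\right) = 4377329 \left(1620049 - \frac{603028301501}{7630467156685}\right) = 4377329 \cdot \frac{12361730083692076064}{7630467156685} = \frac{54111359585517751625153056}{7630467156685}$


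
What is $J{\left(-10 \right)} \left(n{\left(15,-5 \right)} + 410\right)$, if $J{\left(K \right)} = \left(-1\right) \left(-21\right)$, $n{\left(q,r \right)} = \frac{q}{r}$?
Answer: $8547$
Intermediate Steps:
$J{\left(K \right)} = 21$
$J{\left(-10 \right)} \left(n{\left(15,-5 \right)} + 410\right) = 21 \left(\frac{15}{-5} + 410\right) = 21 \left(15 \left(- \frac{1}{5}\right) + 410\right) = 21 \left(-3 + 410\right) = 21 \cdot 407 = 8547$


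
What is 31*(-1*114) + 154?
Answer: -3380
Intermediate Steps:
31*(-1*114) + 154 = 31*(-114) + 154 = -3534 + 154 = -3380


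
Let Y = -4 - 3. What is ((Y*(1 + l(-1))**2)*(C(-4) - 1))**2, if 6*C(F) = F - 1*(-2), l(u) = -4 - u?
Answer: 12544/9 ≈ 1393.8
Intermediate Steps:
C(F) = 1/3 + F/6 (C(F) = (F - 1*(-2))/6 = (F + 2)/6 = (2 + F)/6 = 1/3 + F/6)
Y = -7
((Y*(1 + l(-1))**2)*(C(-4) - 1))**2 = ((-7*(1 + (-4 - 1*(-1)))**2)*((1/3 + (1/6)*(-4)) - 1))**2 = ((-7*(1 + (-4 + 1))**2)*((1/3 - 2/3) - 1))**2 = ((-7*(1 - 3)**2)*(-1/3 - 1))**2 = (-7*(-2)**2*(-4/3))**2 = (-7*4*(-4/3))**2 = (-28*(-4/3))**2 = (112/3)**2 = 12544/9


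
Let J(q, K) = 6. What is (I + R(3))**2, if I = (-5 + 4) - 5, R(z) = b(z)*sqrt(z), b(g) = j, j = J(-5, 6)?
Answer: 144 - 72*sqrt(3) ≈ 19.292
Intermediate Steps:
j = 6
b(g) = 6
R(z) = 6*sqrt(z)
I = -6 (I = -1 - 5 = -6)
(I + R(3))**2 = (-6 + 6*sqrt(3))**2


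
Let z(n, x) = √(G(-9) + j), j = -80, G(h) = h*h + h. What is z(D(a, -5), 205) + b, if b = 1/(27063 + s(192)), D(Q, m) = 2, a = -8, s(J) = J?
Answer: 1/27255 + 2*I*√2 ≈ 3.6691e-5 + 2.8284*I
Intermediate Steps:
G(h) = h + h² (G(h) = h² + h = h + h²)
z(n, x) = 2*I*√2 (z(n, x) = √(-9*(1 - 9) - 80) = √(-9*(-8) - 80) = √(72 - 80) = √(-8) = 2*I*√2)
b = 1/27255 (b = 1/(27063 + 192) = 1/27255 ≈ 3.6691e-5)
z(D(a, -5), 205) + b = 2*I*√2 + 1/27255 = 1/27255 + 2*I*√2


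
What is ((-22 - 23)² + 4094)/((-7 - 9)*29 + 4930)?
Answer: 211/154 ≈ 1.3701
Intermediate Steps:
((-22 - 23)² + 4094)/((-7 - 9)*29 + 4930) = ((-45)² + 4094)/(-16*29 + 4930) = (2025 + 4094)/(-464 + 4930) = 6119/4466 = 6119*(1/4466) = 211/154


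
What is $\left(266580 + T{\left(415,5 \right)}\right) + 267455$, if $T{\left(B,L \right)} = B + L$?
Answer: $534455$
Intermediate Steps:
$\left(266580 + T{\left(415,5 \right)}\right) + 267455 = \left(266580 + \left(415 + 5\right)\right) + 267455 = \left(266580 + 420\right) + 267455 = 267000 + 267455 = 534455$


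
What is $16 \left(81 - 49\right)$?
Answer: $512$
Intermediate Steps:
$16 \left(81 - 49\right) = 16 \cdot 32 = 512$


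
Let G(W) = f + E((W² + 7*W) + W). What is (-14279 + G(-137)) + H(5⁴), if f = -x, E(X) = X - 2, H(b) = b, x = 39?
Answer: 3978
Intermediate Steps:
E(X) = -2 + X
f = -39 (f = -1*39 = -39)
G(W) = -41 + W² + 8*W (G(W) = -39 + (-2 + ((W² + 7*W) + W)) = -39 + (-2 + (W² + 8*W)) = -39 + (-2 + W² + 8*W) = -41 + W² + 8*W)
(-14279 + G(-137)) + H(5⁴) = (-14279 + (-41 - 137*(8 - 137))) + 5⁴ = (-14279 + (-41 - 137*(-129))) + 625 = (-14279 + (-41 + 17673)) + 625 = (-14279 + 17632) + 625 = 3353 + 625 = 3978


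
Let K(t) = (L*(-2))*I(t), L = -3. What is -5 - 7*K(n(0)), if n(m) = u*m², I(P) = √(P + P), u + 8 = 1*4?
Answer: -5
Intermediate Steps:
u = -4 (u = -8 + 1*4 = -8 + 4 = -4)
I(P) = √2*√P (I(P) = √(2*P) = √2*√P)
n(m) = -4*m²
K(t) = 6*√2*√t (K(t) = (-3*(-2))*(√2*√t) = 6*(√2*√t) = 6*√2*√t)
-5 - 7*K(n(0)) = -5 - 42*√2*√(-4*0²) = -5 - 42*√2*√(-4*0) = -5 - 42*√2*√0 = -5 - 42*√2*0 = -5 - 7*0 = -5 + 0 = -5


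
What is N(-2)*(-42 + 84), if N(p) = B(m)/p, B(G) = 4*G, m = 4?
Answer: -336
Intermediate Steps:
N(p) = 16/p (N(p) = (4*4)/p = 16/p)
N(-2)*(-42 + 84) = (16/(-2))*(-42 + 84) = (16*(-½))*42 = -8*42 = -336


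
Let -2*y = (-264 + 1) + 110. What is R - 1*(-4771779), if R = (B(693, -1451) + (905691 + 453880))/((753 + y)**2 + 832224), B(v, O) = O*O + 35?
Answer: 29018046563911/6081177 ≈ 4.7718e+6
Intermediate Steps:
y = 153/2 (y = -((-264 + 1) + 110)/2 = -(-263 + 110)/2 = -1/2*(-153) = 153/2 ≈ 76.500)
B(v, O) = 35 + O**2 (B(v, O) = O**2 + 35 = 35 + O**2)
R = 13860028/6081177 (R = ((35 + (-1451)**2) + (905691 + 453880))/((753 + 153/2)**2 + 832224) = ((35 + 2105401) + 1359571)/((1659/2)**2 + 832224) = (2105436 + 1359571)/(2752281/4 + 832224) = 3465007/(6081177/4) = 3465007*(4/6081177) = 13860028/6081177 ≈ 2.2792)
R - 1*(-4771779) = 13860028/6081177 - 1*(-4771779) = 13860028/6081177 + 4771779 = 29018046563911/6081177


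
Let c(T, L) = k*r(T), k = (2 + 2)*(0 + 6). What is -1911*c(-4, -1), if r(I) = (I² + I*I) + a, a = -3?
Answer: -1330056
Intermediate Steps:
r(I) = -3 + 2*I² (r(I) = (I² + I*I) - 3 = (I² + I²) - 3 = 2*I² - 3 = -3 + 2*I²)
k = 24 (k = 4*6 = 24)
c(T, L) = -72 + 48*T² (c(T, L) = 24*(-3 + 2*T²) = -72 + 48*T²)
-1911*c(-4, -1) = -1911*(-72 + 48*(-4)²) = -1911*(-72 + 48*16) = -1911*(-72 + 768) = -1911*696 = -1330056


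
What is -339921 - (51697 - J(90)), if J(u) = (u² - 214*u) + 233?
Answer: -402545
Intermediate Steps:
J(u) = 233 + u² - 214*u
-339921 - (51697 - J(90)) = -339921 - (51697 - (233 + 90² - 214*90)) = -339921 - (51697 - (233 + 8100 - 19260)) = -339921 - (51697 - 1*(-10927)) = -339921 - (51697 + 10927) = -339921 - 1*62624 = -339921 - 62624 = -402545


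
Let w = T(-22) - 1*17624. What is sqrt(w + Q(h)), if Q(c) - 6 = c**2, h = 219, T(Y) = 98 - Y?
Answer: sqrt(30463) ≈ 174.54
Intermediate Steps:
w = -17504 (w = (98 - 1*(-22)) - 1*17624 = (98 + 22) - 17624 = 120 - 17624 = -17504)
Q(c) = 6 + c**2
sqrt(w + Q(h)) = sqrt(-17504 + (6 + 219**2)) = sqrt(-17504 + (6 + 47961)) = sqrt(-17504 + 47967) = sqrt(30463)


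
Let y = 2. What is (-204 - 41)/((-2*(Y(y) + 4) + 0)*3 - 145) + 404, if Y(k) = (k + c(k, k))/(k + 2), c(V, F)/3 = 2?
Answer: 73369/181 ≈ 405.35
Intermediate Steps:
c(V, F) = 6 (c(V, F) = 3*2 = 6)
Y(k) = (6 + k)/(2 + k) (Y(k) = (k + 6)/(k + 2) = (6 + k)/(2 + k))
(-204 - 41)/((-2*(Y(y) + 4) + 0)*3 - 145) + 404 = (-204 - 41)/((-2*((6 + 2)/(2 + 2) + 4) + 0)*3 - 145) + 404 = -245/((-2*(8/4 + 4) + 0)*3 - 145) + 404 = -245/((-2*((¼)*8 + 4) + 0)*3 - 145) + 404 = -245/((-2*(2 + 4) + 0)*3 - 145) + 404 = -245/((-2*6 + 0)*3 - 145) + 404 = -245/((-12 + 0)*3 - 145) + 404 = -245/(-12*3 - 145) + 404 = -245/(-36 - 145) + 404 = -245/(-181) + 404 = -245*(-1/181) + 404 = 245/181 + 404 = 73369/181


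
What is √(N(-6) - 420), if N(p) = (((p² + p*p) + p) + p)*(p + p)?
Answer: 2*I*√285 ≈ 33.764*I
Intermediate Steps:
N(p) = 2*p*(2*p + 2*p²) (N(p) = (((p² + p²) + p) + p)*(2*p) = ((2*p² + p) + p)*(2*p) = ((p + 2*p²) + p)*(2*p) = (2*p + 2*p²)*(2*p) = 2*p*(2*p + 2*p²))
√(N(-6) - 420) = √(4*(-6)²*(1 - 6) - 420) = √(4*36*(-5) - 420) = √(-720 - 420) = √(-1140) = 2*I*√285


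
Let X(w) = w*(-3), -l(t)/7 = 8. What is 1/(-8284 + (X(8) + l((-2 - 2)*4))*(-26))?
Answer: -1/6204 ≈ -0.00016119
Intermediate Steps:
l(t) = -56 (l(t) = -7*8 = -56)
X(w) = -3*w
1/(-8284 + (X(8) + l((-2 - 2)*4))*(-26)) = 1/(-8284 + (-3*8 - 56)*(-26)) = 1/(-8284 + (-24 - 56)*(-26)) = 1/(-8284 - 80*(-26)) = 1/(-8284 + 2080) = 1/(-6204) = -1/6204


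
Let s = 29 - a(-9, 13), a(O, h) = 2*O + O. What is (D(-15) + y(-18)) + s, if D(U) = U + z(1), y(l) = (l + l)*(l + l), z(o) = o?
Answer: 1338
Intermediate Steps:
y(l) = 4*l**2 (y(l) = (2*l)*(2*l) = 4*l**2)
D(U) = 1 + U (D(U) = U + 1 = 1 + U)
a(O, h) = 3*O
s = 56 (s = 29 - 3*(-9) = 29 - 1*(-27) = 29 + 27 = 56)
(D(-15) + y(-18)) + s = ((1 - 15) + 4*(-18)**2) + 56 = (-14 + 4*324) + 56 = (-14 + 1296) + 56 = 1282 + 56 = 1338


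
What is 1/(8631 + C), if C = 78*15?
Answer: 1/9801 ≈ 0.00010203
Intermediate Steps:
C = 1170
1/(8631 + C) = 1/(8631 + 1170) = 1/9801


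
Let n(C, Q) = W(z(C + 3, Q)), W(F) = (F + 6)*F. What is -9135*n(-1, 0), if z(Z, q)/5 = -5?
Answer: -4339125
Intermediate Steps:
z(Z, q) = -25 (z(Z, q) = 5*(-5) = -25)
W(F) = F*(6 + F) (W(F) = (6 + F)*F = F*(6 + F))
n(C, Q) = 475 (n(C, Q) = -25*(6 - 25) = -25*(-19) = 475)
-9135*n(-1, 0) = -9135*475 = -4339125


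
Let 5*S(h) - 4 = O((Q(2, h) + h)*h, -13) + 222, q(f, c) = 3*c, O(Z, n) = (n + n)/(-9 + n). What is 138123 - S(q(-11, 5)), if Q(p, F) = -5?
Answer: 7594266/55 ≈ 1.3808e+5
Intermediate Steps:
O(Z, n) = 2*n/(-9 + n) (O(Z, n) = (2*n)/(-9 + n) = 2*n/(-9 + n))
S(h) = 2499/55 (S(h) = ⅘ + (2*(-13)/(-9 - 13) + 222)/5 = ⅘ + (2*(-13)/(-22) + 222)/5 = ⅘ + (2*(-13)*(-1/22) + 222)/5 = ⅘ + (13/11 + 222)/5 = ⅘ + (⅕)*(2455/11) = ⅘ + 491/11 = 2499/55)
138123 - S(q(-11, 5)) = 138123 - 1*2499/55 = 138123 - 2499/55 = 7594266/55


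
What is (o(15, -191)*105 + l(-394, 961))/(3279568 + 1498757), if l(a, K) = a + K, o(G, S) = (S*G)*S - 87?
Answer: 2127741/176975 ≈ 12.023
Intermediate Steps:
o(G, S) = -87 + G*S² (o(G, S) = (G*S)*S - 87 = G*S² - 87 = -87 + G*S²)
l(a, K) = K + a
(o(15, -191)*105 + l(-394, 961))/(3279568 + 1498757) = ((-87 + 15*(-191)²)*105 + (961 - 394))/(3279568 + 1498757) = ((-87 + 15*36481)*105 + 567)/4778325 = ((-87 + 547215)*105 + 567)*(1/4778325) = (547128*105 + 567)*(1/4778325) = (57448440 + 567)*(1/4778325) = 57449007*(1/4778325) = 2127741/176975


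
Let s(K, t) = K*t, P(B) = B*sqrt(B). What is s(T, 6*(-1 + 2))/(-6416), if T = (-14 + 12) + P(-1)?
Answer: 3/1604 + 3*I/3208 ≈ 0.0018703 + 0.00093516*I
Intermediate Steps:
P(B) = B**(3/2)
T = -2 - I (T = (-14 + 12) + (-1)**(3/2) = -2 - I ≈ -2.0 - 1.0*I)
s(T, 6*(-1 + 2))/(-6416) = ((-2 - I)*(6*(-1 + 2)))/(-6416) = ((-2 - I)*(6*1))*(-1/6416) = ((-2 - I)*6)*(-1/6416) = (-12 - 6*I)*(-1/6416) = 3/1604 + 3*I/3208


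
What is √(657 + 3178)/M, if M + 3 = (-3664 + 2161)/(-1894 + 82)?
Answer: -604*√3835/1311 ≈ -28.531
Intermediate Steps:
M = -1311/604 (M = -3 + (-3664 + 2161)/(-1894 + 82) = -3 - 1503/(-1812) = -3 - 1503*(-1/1812) = -3 + 501/604 = -1311/604 ≈ -2.1705)
√(657 + 3178)/M = √(657 + 3178)/(-1311/604) = √3835*(-604/1311) = -604*√3835/1311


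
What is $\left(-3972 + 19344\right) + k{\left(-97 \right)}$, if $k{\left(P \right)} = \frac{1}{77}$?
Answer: $\frac{1183645}{77} \approx 15372.0$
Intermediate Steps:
$k{\left(P \right)} = \frac{1}{77}$
$\left(-3972 + 19344\right) + k{\left(-97 \right)} = \left(-3972 + 19344\right) + \frac{1}{77} = 15372 + \frac{1}{77} = \frac{1183645}{77}$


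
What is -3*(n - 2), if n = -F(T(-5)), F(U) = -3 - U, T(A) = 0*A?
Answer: -3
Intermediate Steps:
T(A) = 0
n = 3 (n = -(-3 - 1*0) = -(-3 + 0) = -1*(-3) = 3)
-3*(n - 2) = -3*(3 - 2) = -3*1 = -3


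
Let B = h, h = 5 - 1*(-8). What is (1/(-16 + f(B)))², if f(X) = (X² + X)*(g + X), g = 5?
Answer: 1/10627600 ≈ 9.4095e-8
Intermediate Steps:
h = 13 (h = 5 + 8 = 13)
B = 13
f(X) = (5 + X)*(X + X²) (f(X) = (X² + X)*(5 + X) = (X + X²)*(5 + X) = (5 + X)*(X + X²))
(1/(-16 + f(B)))² = (1/(-16 + 13*(5 + 13² + 6*13)))² = (1/(-16 + 13*(5 + 169 + 78)))² = (1/(-16 + 13*252))² = (1/(-16 + 3276))² = (1/3260)² = 1/10627600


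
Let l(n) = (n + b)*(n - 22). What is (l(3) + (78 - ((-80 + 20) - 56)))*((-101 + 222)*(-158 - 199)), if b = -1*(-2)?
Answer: -4276503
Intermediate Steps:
b = 2
l(n) = (-22 + n)*(2 + n) (l(n) = (n + 2)*(n - 22) = (2 + n)*(-22 + n) = (-22 + n)*(2 + n))
(l(3) + (78 - ((-80 + 20) - 56)))*((-101 + 222)*(-158 - 199)) = ((-44 + 3**2 - 20*3) + (78 - ((-80 + 20) - 56)))*((-101 + 222)*(-158 - 199)) = ((-44 + 9 - 60) + (78 - (-60 - 56)))*(121*(-357)) = (-95 + (78 - 1*(-116)))*(-43197) = (-95 + (78 + 116))*(-43197) = (-95 + 194)*(-43197) = 99*(-43197) = -4276503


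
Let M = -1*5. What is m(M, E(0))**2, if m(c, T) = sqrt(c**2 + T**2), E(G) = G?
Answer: 25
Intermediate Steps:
M = -5
m(c, T) = sqrt(T**2 + c**2)
m(M, E(0))**2 = (sqrt(0**2 + (-5)**2))**2 = (sqrt(0 + 25))**2 = (sqrt(25))**2 = 5**2 = 25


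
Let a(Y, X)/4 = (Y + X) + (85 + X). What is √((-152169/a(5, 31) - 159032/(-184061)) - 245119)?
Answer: 5*I*√724127311578966/271624 ≈ 495.35*I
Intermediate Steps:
a(Y, X) = 340 + 4*Y + 8*X (a(Y, X) = 4*((Y + X) + (85 + X)) = 4*((X + Y) + (85 + X)) = 4*(85 + Y + 2*X) = 340 + 4*Y + 8*X)
√((-152169/a(5, 31) - 159032/(-184061)) - 245119) = √((-152169/(340 + 4*5 + 8*31) - 159032/(-184061)) - 245119) = √((-152169/(340 + 20 + 248) - 159032*(-1/184061)) - 245119) = √((-152169/608 + 1544/1787) - 245119) = √(-270987251/1086496 - 245119) = √(-266591800275/1086496) = 5*I*√724127311578966/271624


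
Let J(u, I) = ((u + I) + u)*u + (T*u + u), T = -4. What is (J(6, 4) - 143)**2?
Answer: 4225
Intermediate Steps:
J(u, I) = -3*u + u*(I + 2*u) (J(u, I) = ((u + I) + u)*u + (-4*u + u) = ((I + u) + u)*u - 3*u = (I + 2*u)*u - 3*u = u*(I + 2*u) - 3*u = -3*u + u*(I + 2*u))
(J(6, 4) - 143)**2 = (6*(-3 + 4 + 2*6) - 143)**2 = (6*(-3 + 4 + 12) - 143)**2 = (6*13 - 143)**2 = (78 - 143)**2 = (-65)**2 = 4225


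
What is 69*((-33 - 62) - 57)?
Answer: -10488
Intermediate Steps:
69*((-33 - 62) - 57) = 69*(-95 - 57) = 69*(-152) = -10488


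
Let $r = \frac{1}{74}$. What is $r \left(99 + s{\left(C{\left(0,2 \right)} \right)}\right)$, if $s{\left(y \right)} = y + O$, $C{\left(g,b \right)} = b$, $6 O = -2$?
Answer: $\frac{151}{111} \approx 1.3604$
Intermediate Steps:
$r = \frac{1}{74} \approx 0.013514$
$O = - \frac{1}{3}$ ($O = \frac{1}{6} \left(-2\right) = - \frac{1}{3} \approx -0.33333$)
$s{\left(y \right)} = - \frac{1}{3} + y$ ($s{\left(y \right)} = y - \frac{1}{3} = - \frac{1}{3} + y$)
$r \left(99 + s{\left(C{\left(0,2 \right)} \right)}\right) = \frac{99 + \left(- \frac{1}{3} + 2\right)}{74} = \frac{99 + \frac{5}{3}}{74} = \frac{1}{74} \cdot \frac{302}{3} = \frac{151}{111}$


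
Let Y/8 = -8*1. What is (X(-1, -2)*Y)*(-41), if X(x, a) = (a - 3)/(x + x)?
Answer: 6560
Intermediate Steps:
Y = -64 (Y = 8*(-8*1) = 8*(-8) = -64)
X(x, a) = (-3 + a)/(2*x) (X(x, a) = (-3 + a)/((2*x)) = (-3 + a)*(1/(2*x)) = (-3 + a)/(2*x))
(X(-1, -2)*Y)*(-41) = (((1/2)*(-3 - 2)/(-1))*(-64))*(-41) = (((1/2)*(-1)*(-5))*(-64))*(-41) = ((5/2)*(-64))*(-41) = -160*(-41) = 6560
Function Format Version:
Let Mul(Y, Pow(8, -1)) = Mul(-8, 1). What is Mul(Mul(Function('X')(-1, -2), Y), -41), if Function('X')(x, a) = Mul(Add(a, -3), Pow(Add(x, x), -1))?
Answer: 6560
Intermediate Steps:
Y = -64 (Y = Mul(8, Mul(-8, 1)) = Mul(8, -8) = -64)
Function('X')(x, a) = Mul(Rational(1, 2), Pow(x, -1), Add(-3, a)) (Function('X')(x, a) = Mul(Add(-3, a), Pow(Mul(2, x), -1)) = Mul(Add(-3, a), Mul(Rational(1, 2), Pow(x, -1))) = Mul(Rational(1, 2), Pow(x, -1), Add(-3, a)))
Mul(Mul(Function('X')(-1, -2), Y), -41) = Mul(Mul(Mul(Rational(1, 2), Pow(-1, -1), Add(-3, -2)), -64), -41) = Mul(Mul(Mul(Rational(1, 2), -1, -5), -64), -41) = Mul(Mul(Rational(5, 2), -64), -41) = Mul(-160, -41) = 6560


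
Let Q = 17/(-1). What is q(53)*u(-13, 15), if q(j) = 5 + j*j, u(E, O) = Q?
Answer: -47838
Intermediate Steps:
Q = -17 (Q = 17*(-1) = -17)
u(E, O) = -17
q(j) = 5 + j²
q(53)*u(-13, 15) = (5 + 53²)*(-17) = (5 + 2809)*(-17) = 2814*(-17) = -47838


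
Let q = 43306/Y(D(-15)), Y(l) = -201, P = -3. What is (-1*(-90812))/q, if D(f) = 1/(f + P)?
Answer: -9126606/21653 ≈ -421.49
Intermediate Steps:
D(f) = 1/(-3 + f) (D(f) = 1/(f - 3) = 1/(-3 + f))
q = -43306/201 (q = 43306/(-201) = 43306*(-1/201) = -43306/201 ≈ -215.45)
(-1*(-90812))/q = (-1*(-90812))/(-43306/201) = 90812*(-201/43306) = -9126606/21653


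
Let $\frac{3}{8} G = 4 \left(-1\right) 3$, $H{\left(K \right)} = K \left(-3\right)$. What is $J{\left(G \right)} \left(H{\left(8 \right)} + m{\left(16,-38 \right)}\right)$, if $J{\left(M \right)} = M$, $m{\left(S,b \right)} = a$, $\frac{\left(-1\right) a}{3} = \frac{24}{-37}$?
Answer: $\frac{26112}{37} \approx 705.73$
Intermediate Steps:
$a = \frac{72}{37}$ ($a = - 3 \frac{24}{-37} = - 3 \cdot 24 \left(- \frac{1}{37}\right) = \left(-3\right) \left(- \frac{24}{37}\right) = \frac{72}{37} \approx 1.9459$)
$m{\left(S,b \right)} = \frac{72}{37}$
$H{\left(K \right)} = - 3 K$
$G = -32$ ($G = \frac{8 \cdot 4 \left(-1\right) 3}{3} = \frac{8 \left(\left(-4\right) 3\right)}{3} = \frac{8}{3} \left(-12\right) = -32$)
$J{\left(G \right)} \left(H{\left(8 \right)} + m{\left(16,-38 \right)}\right) = - 32 \left(\left(-3\right) 8 + \frac{72}{37}\right) = - 32 \left(-24 + \frac{72}{37}\right) = \left(-32\right) \left(- \frac{816}{37}\right) = \frac{26112}{37}$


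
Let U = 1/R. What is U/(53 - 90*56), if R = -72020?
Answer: 1/359163740 ≈ 2.7842e-9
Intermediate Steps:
U = -1/72020 (U = 1/(-72020) = -1/72020 ≈ -1.3885e-5)
U/(53 - 90*56) = -1/(72020*(53 - 90*56)) = -1/(72020*(53 - 5040)) = -1/72020/(-4987) = -1/72020*(-1/4987) = 1/359163740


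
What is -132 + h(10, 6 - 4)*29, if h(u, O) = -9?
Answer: -393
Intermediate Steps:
-132 + h(10, 6 - 4)*29 = -132 - 9*29 = -132 - 261 = -393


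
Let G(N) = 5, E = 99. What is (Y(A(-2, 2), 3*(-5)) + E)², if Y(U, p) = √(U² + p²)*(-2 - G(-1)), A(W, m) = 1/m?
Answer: 83353/4 - 693*√901 ≈ 36.703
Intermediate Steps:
Y(U, p) = -7*√(U² + p²) (Y(U, p) = √(U² + p²)*(-2 - 1*5) = √(U² + p²)*(-2 - 5) = √(U² + p²)*(-7) = -7*√(U² + p²))
(Y(A(-2, 2), 3*(-5)) + E)² = (-7*√((1/2)² + (3*(-5))²) + 99)² = (-7*√((½)² + (-15)²) + 99)² = (-7*√(¼ + 225) + 99)² = (-7*√901/2 + 99)² = (99 - 7*√901/2)²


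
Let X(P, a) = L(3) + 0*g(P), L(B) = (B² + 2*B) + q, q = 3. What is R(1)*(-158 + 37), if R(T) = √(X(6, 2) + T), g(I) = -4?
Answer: -121*√19 ≈ -527.43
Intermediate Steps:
L(B) = 3 + B² + 2*B (L(B) = (B² + 2*B) + 3 = 3 + B² + 2*B)
X(P, a) = 18 (X(P, a) = (3 + 3² + 2*3) + 0*(-4) = (3 + 9 + 6) + 0 = 18 + 0 = 18)
R(T) = √(18 + T)
R(1)*(-158 + 37) = √(18 + 1)*(-158 + 37) = √19*(-121) = -121*√19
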